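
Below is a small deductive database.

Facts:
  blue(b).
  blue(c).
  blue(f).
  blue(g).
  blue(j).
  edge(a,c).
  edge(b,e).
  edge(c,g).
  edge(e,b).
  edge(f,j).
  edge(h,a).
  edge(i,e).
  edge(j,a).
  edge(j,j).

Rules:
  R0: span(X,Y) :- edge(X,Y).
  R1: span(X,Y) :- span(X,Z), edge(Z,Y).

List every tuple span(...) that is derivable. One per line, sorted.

span(a,c)
span(a,g)
span(b,b)
span(b,e)
span(c,g)
span(e,b)
span(e,e)
span(f,a)
span(f,c)
span(f,g)
span(f,j)
span(h,a)
span(h,c)
span(h,g)
span(i,b)
span(i,e)
span(j,a)
span(j,c)
span(j,g)
span(j,j)

round 1: derive span(a,c) via R0 from edge(a,c)
round 1: derive span(b,e) via R0 from edge(b,e)
round 1: derive span(c,g) via R0 from edge(c,g)
round 1: derive span(e,b) via R0 from edge(e,b)
round 1: derive span(f,j) via R0 from edge(f,j)
round 1: derive span(h,a) via R0 from edge(h,a)
round 1: derive span(i,e) via R0 from edge(i,e)
round 1: derive span(j,a) via R0 from edge(j,a)
round 1: derive span(j,j) via R0 from edge(j,j)
round 2: derive span(a,g) via R1 from span(a,c), edge(c,g)
round 2: derive span(b,b) via R1 from span(b,e), edge(e,b)
round 2: derive span(e,e) via R1 from span(e,b), edge(b,e)
round 2: derive span(f,a) via R1 from span(f,j), edge(j,a)
round 2: derive span(h,c) via R1 from span(h,a), edge(a,c)
round 2: derive span(i,b) via R1 from span(i,e), edge(e,b)
round 2: derive span(j,c) via R1 from span(j,a), edge(a,c)
round 3: derive span(f,c) via R1 from span(f,a), edge(a,c)
round 3: derive span(h,g) via R1 from span(h,c), edge(c,g)
round 3: derive span(j,g) via R1 from span(j,c), edge(c,g)
round 4: derive span(f,g) via R1 from span(f,c), edge(c,g)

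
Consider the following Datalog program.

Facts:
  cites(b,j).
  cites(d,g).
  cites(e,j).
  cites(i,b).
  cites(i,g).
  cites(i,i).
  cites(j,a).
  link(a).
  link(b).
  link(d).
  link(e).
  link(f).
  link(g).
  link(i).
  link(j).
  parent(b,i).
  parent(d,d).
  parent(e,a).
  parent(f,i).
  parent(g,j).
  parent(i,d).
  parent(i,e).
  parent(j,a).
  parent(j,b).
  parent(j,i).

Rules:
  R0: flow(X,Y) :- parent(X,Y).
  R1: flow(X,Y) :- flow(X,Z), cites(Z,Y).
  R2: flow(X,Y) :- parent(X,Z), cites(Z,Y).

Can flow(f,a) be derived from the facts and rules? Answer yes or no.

yes

round 1: derive flow(b,i) via R0 from parent(b,i)
round 1: derive flow(d,d) via R0 from parent(d,d)
round 1: derive flow(e,a) via R0 from parent(e,a)
round 1: derive flow(f,i) via R0 from parent(f,i)
round 1: derive flow(g,j) via R0 from parent(g,j)
round 1: derive flow(i,d) via R0 from parent(i,d)
round 1: derive flow(i,e) via R0 from parent(i,e)
round 1: derive flow(j,a) via R0 from parent(j,a)
round 1: derive flow(j,b) via R0 from parent(j,b)
round 1: derive flow(j,i) via R0 from parent(j,i)
round 1: derive flow(b,b) via R2 from parent(b,i), cites(i,b)
round 1: derive flow(b,g) via R2 from parent(b,i), cites(i,g)
round 1: derive flow(d,g) via R2 from parent(d,d), cites(d,g)
round 1: derive flow(f,b) via R2 from parent(f,i), cites(i,b)
round 1: derive flow(f,g) via R2 from parent(f,i), cites(i,g)
round 1: derive flow(g,a) via R2 from parent(g,j), cites(j,a)
round 1: derive flow(i,g) via R2 from parent(i,d), cites(d,g)
round 1: derive flow(i,j) via R2 from parent(i,e), cites(e,j)
round 1: derive flow(j,g) via R2 from parent(j,i), cites(i,g)
round 1: derive flow(j,j) via R2 from parent(j,b), cites(b,j)
round 2: derive flow(b,j) via R1 from flow(b,b), cites(b,j)
round 2: derive flow(f,j) via R1 from flow(f,b), cites(b,j)
round 2: derive flow(i,a) via R1 from flow(i,j), cites(j,a)
round 3: derive flow(b,a) via R1 from flow(b,j), cites(j,a)
round 3: derive flow(f,a) via R1 from flow(f,j), cites(j,a)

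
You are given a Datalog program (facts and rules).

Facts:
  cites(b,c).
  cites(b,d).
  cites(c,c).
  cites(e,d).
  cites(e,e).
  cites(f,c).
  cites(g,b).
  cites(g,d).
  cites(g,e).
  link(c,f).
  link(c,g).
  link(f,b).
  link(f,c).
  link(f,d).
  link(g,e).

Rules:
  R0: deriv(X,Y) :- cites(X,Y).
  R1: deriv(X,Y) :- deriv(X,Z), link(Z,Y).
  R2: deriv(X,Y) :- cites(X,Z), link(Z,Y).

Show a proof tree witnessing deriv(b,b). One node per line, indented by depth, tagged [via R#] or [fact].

round 1: derive deriv(b,c) via R0 from cites(b,c)
round 1: derive deriv(b,d) via R0 from cites(b,d)
round 1: derive deriv(c,c) via R0 from cites(c,c)
round 1: derive deriv(e,d) via R0 from cites(e,d)
round 1: derive deriv(e,e) via R0 from cites(e,e)
round 1: derive deriv(f,c) via R0 from cites(f,c)
round 1: derive deriv(g,b) via R0 from cites(g,b)
round 1: derive deriv(g,d) via R0 from cites(g,d)
round 1: derive deriv(g,e) via R0 from cites(g,e)
round 1: derive deriv(b,f) via R2 from cites(b,c), link(c,f)
round 1: derive deriv(b,g) via R2 from cites(b,c), link(c,g)
round 1: derive deriv(c,f) via R2 from cites(c,c), link(c,f)
round 1: derive deriv(c,g) via R2 from cites(c,c), link(c,g)
round 1: derive deriv(f,f) via R2 from cites(f,c), link(c,f)
round 1: derive deriv(f,g) via R2 from cites(f,c), link(c,g)
round 2: derive deriv(b,b) via R1 from deriv(b,f), link(f,b)
round 2: derive deriv(b,e) via R1 from deriv(b,g), link(g,e)
round 2: derive deriv(c,b) via R1 from deriv(c,f), link(f,b)
round 2: derive deriv(c,d) via R1 from deriv(c,f), link(f,d)
round 2: derive deriv(c,e) via R1 from deriv(c,g), link(g,e)
round 2: derive deriv(f,b) via R1 from deriv(f,f), link(f,b)
round 2: derive deriv(f,d) via R1 from deriv(f,f), link(f,d)
round 2: derive deriv(f,e) via R1 from deriv(f,g), link(g,e)

deriv(b,b)  [via R1]
  deriv(b,f)  [via R2]
    cites(b,c)  [fact]
    link(c,f)  [fact]
  link(f,b)  [fact]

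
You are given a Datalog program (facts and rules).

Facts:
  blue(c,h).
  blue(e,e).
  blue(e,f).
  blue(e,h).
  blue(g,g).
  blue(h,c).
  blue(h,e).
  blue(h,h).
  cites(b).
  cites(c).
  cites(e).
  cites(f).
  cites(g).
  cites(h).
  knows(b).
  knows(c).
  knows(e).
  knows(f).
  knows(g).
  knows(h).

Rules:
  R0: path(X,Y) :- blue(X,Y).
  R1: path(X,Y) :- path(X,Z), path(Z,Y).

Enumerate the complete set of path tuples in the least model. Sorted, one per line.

round 1: derive path(c,h) via R0 from blue(c,h)
round 1: derive path(e,e) via R0 from blue(e,e)
round 1: derive path(e,f) via R0 from blue(e,f)
round 1: derive path(e,h) via R0 from blue(e,h)
round 1: derive path(g,g) via R0 from blue(g,g)
round 1: derive path(h,c) via R0 from blue(h,c)
round 1: derive path(h,e) via R0 from blue(h,e)
round 1: derive path(h,h) via R0 from blue(h,h)
round 2: derive path(c,c) via R1 from path(c,h), path(h,c)
round 2: derive path(c,e) via R1 from path(c,h), path(h,e)
round 2: derive path(e,c) via R1 from path(e,h), path(h,c)
round 2: derive path(h,f) via R1 from path(h,e), path(e,f)
round 3: derive path(c,f) via R1 from path(c,e), path(e,f)

path(c,c)
path(c,e)
path(c,f)
path(c,h)
path(e,c)
path(e,e)
path(e,f)
path(e,h)
path(g,g)
path(h,c)
path(h,e)
path(h,f)
path(h,h)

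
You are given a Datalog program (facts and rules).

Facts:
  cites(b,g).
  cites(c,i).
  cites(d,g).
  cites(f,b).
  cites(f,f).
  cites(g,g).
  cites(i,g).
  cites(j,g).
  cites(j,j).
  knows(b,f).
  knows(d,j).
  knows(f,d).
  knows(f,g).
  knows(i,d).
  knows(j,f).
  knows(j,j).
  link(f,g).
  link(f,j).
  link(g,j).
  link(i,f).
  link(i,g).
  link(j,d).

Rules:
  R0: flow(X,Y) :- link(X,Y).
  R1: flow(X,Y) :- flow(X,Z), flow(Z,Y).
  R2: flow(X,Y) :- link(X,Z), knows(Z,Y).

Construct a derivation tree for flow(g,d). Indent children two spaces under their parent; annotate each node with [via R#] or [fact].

round 1: derive flow(f,g) via R0 from link(f,g)
round 1: derive flow(f,j) via R0 from link(f,j)
round 1: derive flow(g,j) via R0 from link(g,j)
round 1: derive flow(i,f) via R0 from link(i,f)
round 1: derive flow(i,g) via R0 from link(i,g)
round 1: derive flow(j,d) via R0 from link(j,d)
round 1: derive flow(f,f) via R2 from link(f,j), knows(j,f)
round 1: derive flow(g,f) via R2 from link(g,j), knows(j,f)
round 1: derive flow(i,d) via R2 from link(i,f), knows(f,d)
round 1: derive flow(j,j) via R2 from link(j,d), knows(d,j)
round 2: derive flow(f,d) via R1 from flow(f,j), flow(j,d)
round 2: derive flow(g,d) via R1 from flow(g,j), flow(j,d)
round 2: derive flow(g,g) via R1 from flow(g,f), flow(f,g)
round 2: derive flow(i,j) via R1 from flow(i,f), flow(f,j)

flow(g,d)  [via R1]
  flow(g,j)  [via R0]
    link(g,j)  [fact]
  flow(j,d)  [via R0]
    link(j,d)  [fact]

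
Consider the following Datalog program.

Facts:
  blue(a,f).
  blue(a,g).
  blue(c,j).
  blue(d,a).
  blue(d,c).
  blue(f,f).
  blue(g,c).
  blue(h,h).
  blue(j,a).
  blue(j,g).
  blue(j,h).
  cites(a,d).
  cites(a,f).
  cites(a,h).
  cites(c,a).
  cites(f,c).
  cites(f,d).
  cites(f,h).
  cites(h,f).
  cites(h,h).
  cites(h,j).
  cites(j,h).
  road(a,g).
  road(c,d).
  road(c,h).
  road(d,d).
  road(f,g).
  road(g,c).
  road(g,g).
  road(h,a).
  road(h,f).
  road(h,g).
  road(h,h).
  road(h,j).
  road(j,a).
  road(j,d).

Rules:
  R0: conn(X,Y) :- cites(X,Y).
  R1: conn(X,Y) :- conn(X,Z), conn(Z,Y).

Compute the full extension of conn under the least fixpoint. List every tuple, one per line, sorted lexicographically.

round 1: derive conn(a,d) via R0 from cites(a,d)
round 1: derive conn(a,f) via R0 from cites(a,f)
round 1: derive conn(a,h) via R0 from cites(a,h)
round 1: derive conn(c,a) via R0 from cites(c,a)
round 1: derive conn(f,c) via R0 from cites(f,c)
round 1: derive conn(f,d) via R0 from cites(f,d)
round 1: derive conn(f,h) via R0 from cites(f,h)
round 1: derive conn(h,f) via R0 from cites(h,f)
round 1: derive conn(h,h) via R0 from cites(h,h)
round 1: derive conn(h,j) via R0 from cites(h,j)
round 1: derive conn(j,h) via R0 from cites(j,h)
round 2: derive conn(a,c) via R1 from conn(a,f), conn(f,c)
round 2: derive conn(a,j) via R1 from conn(a,h), conn(h,j)
round 2: derive conn(c,d) via R1 from conn(c,a), conn(a,d)
round 2: derive conn(c,f) via R1 from conn(c,a), conn(a,f)
round 2: derive conn(c,h) via R1 from conn(c,a), conn(a,h)
round 2: derive conn(f,a) via R1 from conn(f,c), conn(c,a)
round 2: derive conn(f,f) via R1 from conn(f,h), conn(h,f)
round 2: derive conn(f,j) via R1 from conn(f,h), conn(h,j)
round 2: derive conn(h,c) via R1 from conn(h,f), conn(f,c)
round 2: derive conn(h,d) via R1 from conn(h,f), conn(f,d)
round 2: derive conn(j,f) via R1 from conn(j,h), conn(h,f)
round 2: derive conn(j,j) via R1 from conn(j,h), conn(h,j)
round 3: derive conn(a,a) via R1 from conn(a,c), conn(c,a)
round 3: derive conn(c,c) via R1 from conn(c,a), conn(a,c)
round 3: derive conn(c,j) via R1 from conn(c,a), conn(a,j)
round 3: derive conn(h,a) via R1 from conn(h,c), conn(c,a)
round 3: derive conn(j,a) via R1 from conn(j,f), conn(f,a)
round 3: derive conn(j,c) via R1 from conn(j,f), conn(f,c)
round 3: derive conn(j,d) via R1 from conn(j,f), conn(f,d)

conn(a,a)
conn(a,c)
conn(a,d)
conn(a,f)
conn(a,h)
conn(a,j)
conn(c,a)
conn(c,c)
conn(c,d)
conn(c,f)
conn(c,h)
conn(c,j)
conn(f,a)
conn(f,c)
conn(f,d)
conn(f,f)
conn(f,h)
conn(f,j)
conn(h,a)
conn(h,c)
conn(h,d)
conn(h,f)
conn(h,h)
conn(h,j)
conn(j,a)
conn(j,c)
conn(j,d)
conn(j,f)
conn(j,h)
conn(j,j)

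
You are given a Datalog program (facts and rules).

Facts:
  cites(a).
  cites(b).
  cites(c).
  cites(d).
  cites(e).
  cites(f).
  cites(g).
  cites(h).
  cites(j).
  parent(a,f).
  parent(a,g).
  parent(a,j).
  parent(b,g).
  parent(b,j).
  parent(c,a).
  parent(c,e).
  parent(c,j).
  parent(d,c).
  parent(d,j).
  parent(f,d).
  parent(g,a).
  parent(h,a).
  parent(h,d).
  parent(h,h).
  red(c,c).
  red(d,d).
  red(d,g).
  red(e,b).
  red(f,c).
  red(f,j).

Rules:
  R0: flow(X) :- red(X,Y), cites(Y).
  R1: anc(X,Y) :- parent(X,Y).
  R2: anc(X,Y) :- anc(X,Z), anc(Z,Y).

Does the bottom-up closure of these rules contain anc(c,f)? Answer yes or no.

yes

round 1: derive anc(a,f) via R1 from parent(a,f)
round 1: derive anc(a,g) via R1 from parent(a,g)
round 1: derive anc(a,j) via R1 from parent(a,j)
round 1: derive anc(b,g) via R1 from parent(b,g)
round 1: derive anc(b,j) via R1 from parent(b,j)
round 1: derive anc(c,a) via R1 from parent(c,a)
round 1: derive anc(c,e) via R1 from parent(c,e)
round 1: derive anc(c,j) via R1 from parent(c,j)
round 1: derive anc(d,c) via R1 from parent(d,c)
round 1: derive anc(d,j) via R1 from parent(d,j)
round 1: derive anc(f,d) via R1 from parent(f,d)
round 1: derive anc(g,a) via R1 from parent(g,a)
round 1: derive anc(h,a) via R1 from parent(h,a)
round 1: derive anc(h,d) via R1 from parent(h,d)
round 1: derive anc(h,h) via R1 from parent(h,h)
round 2: derive anc(a,a) via R2 from anc(a,g), anc(g,a)
round 2: derive anc(a,d) via R2 from anc(a,f), anc(f,d)
round 2: derive anc(b,a) via R2 from anc(b,g), anc(g,a)
round 2: derive anc(c,f) via R2 from anc(c,a), anc(a,f)
round 2: derive anc(c,g) via R2 from anc(c,a), anc(a,g)
round 2: derive anc(d,a) via R2 from anc(d,c), anc(c,a)
round 2: derive anc(d,e) via R2 from anc(d,c), anc(c,e)
round 2: derive anc(f,c) via R2 from anc(f,d), anc(d,c)
round 2: derive anc(f,j) via R2 from anc(f,d), anc(d,j)
round 2: derive anc(g,f) via R2 from anc(g,a), anc(a,f)
round 2: derive anc(g,g) via R2 from anc(g,a), anc(a,g)
round 2: derive anc(g,j) via R2 from anc(g,a), anc(a,j)
round 2: derive anc(h,c) via R2 from anc(h,d), anc(d,c)
round 2: derive anc(h,f) via R2 from anc(h,a), anc(a,f)
round 2: derive anc(h,g) via R2 from anc(h,a), anc(a,g)
round 2: derive anc(h,j) via R2 from anc(h,a), anc(a,j)
round 3: derive anc(a,c) via R2 from anc(a,d), anc(d,c)
round 3: derive anc(a,e) via R2 from anc(a,d), anc(d,e)
round 3: derive anc(b,d) via R2 from anc(b,a), anc(a,d)
round 3: derive anc(b,f) via R2 from anc(b,a), anc(a,f)
round 3: derive anc(c,c) via R2 from anc(c,f), anc(f,c)
round 3: derive anc(c,d) via R2 from anc(c,a), anc(a,d)
round 3: derive anc(d,d) via R2 from anc(d,a), anc(a,d)
round 3: derive anc(d,f) via R2 from anc(d,a), anc(a,f)
round 3: derive anc(d,g) via R2 from anc(d,a), anc(a,g)
round 3: derive anc(f,a) via R2 from anc(f,c), anc(c,a)
round 3: derive anc(f,e) via R2 from anc(f,c), anc(c,e)
round 3: derive anc(f,f) via R2 from anc(f,c), anc(c,f)
round 3: derive anc(f,g) via R2 from anc(f,c), anc(c,g)
round 3: derive anc(g,c) via R2 from anc(g,f), anc(f,c)
round 3: derive anc(g,d) via R2 from anc(g,a), anc(a,d)
round 3: derive anc(h,e) via R2 from anc(h,c), anc(c,e)
round 4: derive anc(b,c) via R2 from anc(b,a), anc(a,c)
round 4: derive anc(b,e) via R2 from anc(b,a), anc(a,e)
round 4: derive anc(g,e) via R2 from anc(g,a), anc(a,e)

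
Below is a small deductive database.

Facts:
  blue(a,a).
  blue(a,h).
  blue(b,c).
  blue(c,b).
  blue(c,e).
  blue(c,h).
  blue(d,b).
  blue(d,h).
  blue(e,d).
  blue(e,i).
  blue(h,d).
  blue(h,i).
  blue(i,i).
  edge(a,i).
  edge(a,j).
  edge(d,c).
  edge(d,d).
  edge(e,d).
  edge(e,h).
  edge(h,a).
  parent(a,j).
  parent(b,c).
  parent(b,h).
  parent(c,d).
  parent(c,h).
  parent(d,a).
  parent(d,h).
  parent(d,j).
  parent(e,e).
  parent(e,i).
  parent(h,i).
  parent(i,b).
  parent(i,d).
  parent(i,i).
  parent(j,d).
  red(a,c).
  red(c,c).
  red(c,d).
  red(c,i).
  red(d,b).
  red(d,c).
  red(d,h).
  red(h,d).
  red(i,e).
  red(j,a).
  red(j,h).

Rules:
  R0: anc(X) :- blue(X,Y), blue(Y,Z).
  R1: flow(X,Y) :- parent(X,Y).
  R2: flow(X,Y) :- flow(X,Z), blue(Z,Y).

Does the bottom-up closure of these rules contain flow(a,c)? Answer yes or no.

round 1: derive flow(a,j) via R1 from parent(a,j)
round 1: derive flow(b,c) via R1 from parent(b,c)
round 1: derive flow(b,h) via R1 from parent(b,h)
round 1: derive flow(c,d) via R1 from parent(c,d)
round 1: derive flow(c,h) via R1 from parent(c,h)
round 1: derive flow(d,a) via R1 from parent(d,a)
round 1: derive flow(d,h) via R1 from parent(d,h)
round 1: derive flow(d,j) via R1 from parent(d,j)
round 1: derive flow(e,e) via R1 from parent(e,e)
round 1: derive flow(e,i) via R1 from parent(e,i)
round 1: derive flow(h,i) via R1 from parent(h,i)
round 1: derive flow(i,b) via R1 from parent(i,b)
round 1: derive flow(i,d) via R1 from parent(i,d)
round 1: derive flow(i,i) via R1 from parent(i,i)
round 1: derive flow(j,d) via R1 from parent(j,d)
round 2: derive flow(b,b) via R2 from flow(b,c), blue(c,b)
round 2: derive flow(b,d) via R2 from flow(b,h), blue(h,d)
round 2: derive flow(b,e) via R2 from flow(b,c), blue(c,e)
round 2: derive flow(b,i) via R2 from flow(b,h), blue(h,i)
round 2: derive flow(c,b) via R2 from flow(c,d), blue(d,b)
round 2: derive flow(c,i) via R2 from flow(c,h), blue(h,i)
round 2: derive flow(d,d) via R2 from flow(d,h), blue(h,d)
round 2: derive flow(d,i) via R2 from flow(d,h), blue(h,i)
round 2: derive flow(e,d) via R2 from flow(e,e), blue(e,d)
round 2: derive flow(i,c) via R2 from flow(i,b), blue(b,c)
round 2: derive flow(i,h) via R2 from flow(i,d), blue(d,h)
round 2: derive flow(j,b) via R2 from flow(j,d), blue(d,b)
round 2: derive flow(j,h) via R2 from flow(j,d), blue(d,h)
round 3: derive flow(c,c) via R2 from flow(c,b), blue(b,c)
round 3: derive flow(d,b) via R2 from flow(d,d), blue(d,b)
round 3: derive flow(e,b) via R2 from flow(e,d), blue(d,b)
round 3: derive flow(e,h) via R2 from flow(e,d), blue(d,h)
round 3: derive flow(i,e) via R2 from flow(i,c), blue(c,e)
round 3: derive flow(j,c) via R2 from flow(j,b), blue(b,c)
round 3: derive flow(j,i) via R2 from flow(j,h), blue(h,i)
round 4: derive flow(c,e) via R2 from flow(c,c), blue(c,e)
round 4: derive flow(d,c) via R2 from flow(d,b), blue(b,c)
round 4: derive flow(e,c) via R2 from flow(e,b), blue(b,c)
round 4: derive flow(j,e) via R2 from flow(j,c), blue(c,e)
round 5: derive flow(d,e) via R2 from flow(d,c), blue(c,e)

no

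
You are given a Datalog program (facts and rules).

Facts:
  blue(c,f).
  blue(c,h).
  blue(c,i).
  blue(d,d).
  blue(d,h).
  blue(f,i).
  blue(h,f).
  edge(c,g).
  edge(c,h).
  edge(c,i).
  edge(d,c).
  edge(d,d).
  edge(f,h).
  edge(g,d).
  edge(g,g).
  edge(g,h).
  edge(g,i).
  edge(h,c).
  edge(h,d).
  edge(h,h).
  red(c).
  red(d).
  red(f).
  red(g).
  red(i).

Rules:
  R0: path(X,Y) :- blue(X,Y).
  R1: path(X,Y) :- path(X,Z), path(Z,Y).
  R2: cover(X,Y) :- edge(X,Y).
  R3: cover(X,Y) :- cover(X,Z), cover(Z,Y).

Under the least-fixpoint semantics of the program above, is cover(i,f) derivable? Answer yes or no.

no

round 1: derive cover(c,g) via R2 from edge(c,g)
round 1: derive cover(c,h) via R2 from edge(c,h)
round 1: derive cover(c,i) via R2 from edge(c,i)
round 1: derive cover(d,c) via R2 from edge(d,c)
round 1: derive cover(d,d) via R2 from edge(d,d)
round 1: derive cover(f,h) via R2 from edge(f,h)
round 1: derive cover(g,d) via R2 from edge(g,d)
round 1: derive cover(g,g) via R2 from edge(g,g)
round 1: derive cover(g,h) via R2 from edge(g,h)
round 1: derive cover(g,i) via R2 from edge(g,i)
round 1: derive cover(h,c) via R2 from edge(h,c)
round 1: derive cover(h,d) via R2 from edge(h,d)
round 1: derive cover(h,h) via R2 from edge(h,h)
round 2: derive cover(c,c) via R3 from cover(c,h), cover(h,c)
round 2: derive cover(c,d) via R3 from cover(c,g), cover(g,d)
round 2: derive cover(d,g) via R3 from cover(d,c), cover(c,g)
round 2: derive cover(d,h) via R3 from cover(d,c), cover(c,h)
round 2: derive cover(d,i) via R3 from cover(d,c), cover(c,i)
round 2: derive cover(f,c) via R3 from cover(f,h), cover(h,c)
round 2: derive cover(f,d) via R3 from cover(f,h), cover(h,d)
round 2: derive cover(g,c) via R3 from cover(g,d), cover(d,c)
round 2: derive cover(h,g) via R3 from cover(h,c), cover(c,g)
round 2: derive cover(h,i) via R3 from cover(h,c), cover(c,i)
round 3: derive cover(f,g) via R3 from cover(f,c), cover(c,g)
round 3: derive cover(f,i) via R3 from cover(f,c), cover(c,i)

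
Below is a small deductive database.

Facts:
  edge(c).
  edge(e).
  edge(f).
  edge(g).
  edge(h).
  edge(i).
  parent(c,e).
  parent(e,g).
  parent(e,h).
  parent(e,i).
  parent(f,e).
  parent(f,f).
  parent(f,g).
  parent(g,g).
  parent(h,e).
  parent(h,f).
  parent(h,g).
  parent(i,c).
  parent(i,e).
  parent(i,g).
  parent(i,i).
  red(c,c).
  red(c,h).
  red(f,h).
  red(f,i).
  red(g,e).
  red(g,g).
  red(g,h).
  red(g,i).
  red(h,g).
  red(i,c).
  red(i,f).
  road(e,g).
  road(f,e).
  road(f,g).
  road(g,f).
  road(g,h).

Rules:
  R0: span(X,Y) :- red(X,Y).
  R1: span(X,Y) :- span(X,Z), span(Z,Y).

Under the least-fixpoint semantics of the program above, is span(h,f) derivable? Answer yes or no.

yes

round 1: derive span(c,c) via R0 from red(c,c)
round 1: derive span(c,h) via R0 from red(c,h)
round 1: derive span(f,h) via R0 from red(f,h)
round 1: derive span(f,i) via R0 from red(f,i)
round 1: derive span(g,e) via R0 from red(g,e)
round 1: derive span(g,g) via R0 from red(g,g)
round 1: derive span(g,h) via R0 from red(g,h)
round 1: derive span(g,i) via R0 from red(g,i)
round 1: derive span(h,g) via R0 from red(h,g)
round 1: derive span(i,c) via R0 from red(i,c)
round 1: derive span(i,f) via R0 from red(i,f)
round 2: derive span(c,g) via R1 from span(c,h), span(h,g)
round 2: derive span(f,c) via R1 from span(f,i), span(i,c)
round 2: derive span(f,f) via R1 from span(f,i), span(i,f)
round 2: derive span(f,g) via R1 from span(f,h), span(h,g)
round 2: derive span(g,c) via R1 from span(g,i), span(i,c)
round 2: derive span(g,f) via R1 from span(g,i), span(i,f)
round 2: derive span(h,e) via R1 from span(h,g), span(g,e)
round 2: derive span(h,h) via R1 from span(h,g), span(g,h)
round 2: derive span(h,i) via R1 from span(h,g), span(g,i)
round 2: derive span(i,h) via R1 from span(i,c), span(c,h)
round 2: derive span(i,i) via R1 from span(i,f), span(f,i)
round 3: derive span(c,e) via R1 from span(c,g), span(g,e)
round 3: derive span(c,f) via R1 from span(c,g), span(g,f)
round 3: derive span(c,i) via R1 from span(c,g), span(g,i)
round 3: derive span(f,e) via R1 from span(f,g), span(g,e)
round 3: derive span(h,c) via R1 from span(h,g), span(g,c)
round 3: derive span(h,f) via R1 from span(h,g), span(g,f)
round 3: derive span(i,e) via R1 from span(i,h), span(h,e)
round 3: derive span(i,g) via R1 from span(i,c), span(c,g)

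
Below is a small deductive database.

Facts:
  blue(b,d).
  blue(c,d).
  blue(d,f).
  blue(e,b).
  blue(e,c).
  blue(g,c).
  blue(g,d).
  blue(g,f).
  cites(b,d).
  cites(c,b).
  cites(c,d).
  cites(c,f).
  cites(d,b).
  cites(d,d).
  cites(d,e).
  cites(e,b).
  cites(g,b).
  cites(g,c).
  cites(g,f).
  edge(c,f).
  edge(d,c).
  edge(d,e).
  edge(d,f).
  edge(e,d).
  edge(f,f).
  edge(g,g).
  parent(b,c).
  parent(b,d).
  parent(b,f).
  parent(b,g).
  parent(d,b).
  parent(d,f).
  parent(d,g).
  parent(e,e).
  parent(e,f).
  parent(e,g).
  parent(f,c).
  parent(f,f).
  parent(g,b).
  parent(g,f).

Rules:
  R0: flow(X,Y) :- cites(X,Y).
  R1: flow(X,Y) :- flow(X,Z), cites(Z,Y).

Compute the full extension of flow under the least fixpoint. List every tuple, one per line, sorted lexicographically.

flow(b,b)
flow(b,d)
flow(b,e)
flow(c,b)
flow(c,d)
flow(c,e)
flow(c,f)
flow(d,b)
flow(d,d)
flow(d,e)
flow(e,b)
flow(e,d)
flow(e,e)
flow(g,b)
flow(g,c)
flow(g,d)
flow(g,e)
flow(g,f)

round 1: derive flow(b,d) via R0 from cites(b,d)
round 1: derive flow(c,b) via R0 from cites(c,b)
round 1: derive flow(c,d) via R0 from cites(c,d)
round 1: derive flow(c,f) via R0 from cites(c,f)
round 1: derive flow(d,b) via R0 from cites(d,b)
round 1: derive flow(d,d) via R0 from cites(d,d)
round 1: derive flow(d,e) via R0 from cites(d,e)
round 1: derive flow(e,b) via R0 from cites(e,b)
round 1: derive flow(g,b) via R0 from cites(g,b)
round 1: derive flow(g,c) via R0 from cites(g,c)
round 1: derive flow(g,f) via R0 from cites(g,f)
round 2: derive flow(b,b) via R1 from flow(b,d), cites(d,b)
round 2: derive flow(b,e) via R1 from flow(b,d), cites(d,e)
round 2: derive flow(c,e) via R1 from flow(c,d), cites(d,e)
round 2: derive flow(e,d) via R1 from flow(e,b), cites(b,d)
round 2: derive flow(g,d) via R1 from flow(g,b), cites(b,d)
round 3: derive flow(e,e) via R1 from flow(e,d), cites(d,e)
round 3: derive flow(g,e) via R1 from flow(g,d), cites(d,e)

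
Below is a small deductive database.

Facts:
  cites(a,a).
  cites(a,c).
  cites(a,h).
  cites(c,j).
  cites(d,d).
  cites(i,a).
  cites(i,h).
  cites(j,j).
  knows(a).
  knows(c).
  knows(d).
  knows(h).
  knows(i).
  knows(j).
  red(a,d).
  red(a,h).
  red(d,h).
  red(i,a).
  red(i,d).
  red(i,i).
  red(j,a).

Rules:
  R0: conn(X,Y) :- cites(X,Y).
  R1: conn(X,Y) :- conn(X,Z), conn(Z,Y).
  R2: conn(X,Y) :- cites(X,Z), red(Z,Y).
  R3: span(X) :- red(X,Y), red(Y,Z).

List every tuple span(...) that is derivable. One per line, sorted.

round 1: derive span(a) via R3 from red(a,d), red(d,h)
round 1: derive span(i) via R3 from red(i,a), red(a,d)
round 1: derive span(j) via R3 from red(j,a), red(a,d)

span(a)
span(i)
span(j)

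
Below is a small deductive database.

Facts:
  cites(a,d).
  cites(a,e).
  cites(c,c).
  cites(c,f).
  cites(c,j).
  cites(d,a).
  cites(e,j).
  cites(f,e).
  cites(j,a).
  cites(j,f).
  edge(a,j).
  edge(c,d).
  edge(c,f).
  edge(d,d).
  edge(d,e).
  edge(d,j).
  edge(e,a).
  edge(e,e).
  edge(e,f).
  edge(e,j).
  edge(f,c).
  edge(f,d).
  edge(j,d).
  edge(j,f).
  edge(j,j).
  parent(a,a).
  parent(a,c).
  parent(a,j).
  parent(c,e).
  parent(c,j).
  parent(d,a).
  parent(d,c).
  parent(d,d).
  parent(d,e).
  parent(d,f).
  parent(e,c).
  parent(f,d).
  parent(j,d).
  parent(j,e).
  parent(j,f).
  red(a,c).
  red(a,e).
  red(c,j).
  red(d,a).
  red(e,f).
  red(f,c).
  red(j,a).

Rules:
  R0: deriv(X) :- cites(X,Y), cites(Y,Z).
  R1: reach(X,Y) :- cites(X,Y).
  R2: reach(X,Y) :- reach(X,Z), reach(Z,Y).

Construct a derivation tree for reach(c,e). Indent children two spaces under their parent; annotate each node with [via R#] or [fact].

reach(c,e)  [via R2]
  reach(c,f)  [via R1]
    cites(c,f)  [fact]
  reach(f,e)  [via R1]
    cites(f,e)  [fact]

round 1: derive reach(a,d) via R1 from cites(a,d)
round 1: derive reach(a,e) via R1 from cites(a,e)
round 1: derive reach(c,c) via R1 from cites(c,c)
round 1: derive reach(c,f) via R1 from cites(c,f)
round 1: derive reach(c,j) via R1 from cites(c,j)
round 1: derive reach(d,a) via R1 from cites(d,a)
round 1: derive reach(e,j) via R1 from cites(e,j)
round 1: derive reach(f,e) via R1 from cites(f,e)
round 1: derive reach(j,a) via R1 from cites(j,a)
round 1: derive reach(j,f) via R1 from cites(j,f)
round 2: derive reach(a,a) via R2 from reach(a,d), reach(d,a)
round 2: derive reach(a,j) via R2 from reach(a,e), reach(e,j)
round 2: derive reach(c,a) via R2 from reach(c,j), reach(j,a)
round 2: derive reach(c,e) via R2 from reach(c,f), reach(f,e)
round 2: derive reach(d,d) via R2 from reach(d,a), reach(a,d)
round 2: derive reach(d,e) via R2 from reach(d,a), reach(a,e)
round 2: derive reach(e,a) via R2 from reach(e,j), reach(j,a)
round 2: derive reach(e,f) via R2 from reach(e,j), reach(j,f)
round 2: derive reach(f,j) via R2 from reach(f,e), reach(e,j)
round 2: derive reach(j,d) via R2 from reach(j,a), reach(a,d)
round 2: derive reach(j,e) via R2 from reach(j,a), reach(a,e)
round 3: derive reach(a,f) via R2 from reach(a,e), reach(e,f)
round 3: derive reach(c,d) via R2 from reach(c,a), reach(a,d)
round 3: derive reach(d,f) via R2 from reach(d,e), reach(e,f)
round 3: derive reach(d,j) via R2 from reach(d,a), reach(a,j)
round 3: derive reach(e,d) via R2 from reach(e,a), reach(a,d)
round 3: derive reach(e,e) via R2 from reach(e,a), reach(a,e)
round 3: derive reach(f,a) via R2 from reach(f,e), reach(e,a)
round 3: derive reach(f,d) via R2 from reach(f,j), reach(j,d)
round 3: derive reach(f,f) via R2 from reach(f,e), reach(e,f)
round 3: derive reach(j,j) via R2 from reach(j,a), reach(a,j)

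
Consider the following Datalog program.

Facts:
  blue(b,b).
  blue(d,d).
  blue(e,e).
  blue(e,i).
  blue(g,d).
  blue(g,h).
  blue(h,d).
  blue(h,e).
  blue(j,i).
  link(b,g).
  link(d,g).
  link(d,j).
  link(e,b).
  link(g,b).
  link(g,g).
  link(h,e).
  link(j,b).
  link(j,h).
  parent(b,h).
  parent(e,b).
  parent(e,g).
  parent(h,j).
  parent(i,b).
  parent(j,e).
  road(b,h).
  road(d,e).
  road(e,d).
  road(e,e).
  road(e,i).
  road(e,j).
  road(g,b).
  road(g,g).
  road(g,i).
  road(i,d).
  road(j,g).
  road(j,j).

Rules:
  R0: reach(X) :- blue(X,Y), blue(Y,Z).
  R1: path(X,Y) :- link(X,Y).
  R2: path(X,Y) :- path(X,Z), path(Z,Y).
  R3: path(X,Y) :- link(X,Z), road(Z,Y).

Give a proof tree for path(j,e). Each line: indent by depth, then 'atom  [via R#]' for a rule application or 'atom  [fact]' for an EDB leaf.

round 1: derive path(b,g) via R1 from link(b,g)
round 1: derive path(d,g) via R1 from link(d,g)
round 1: derive path(d,j) via R1 from link(d,j)
round 1: derive path(e,b) via R1 from link(e,b)
round 1: derive path(g,b) via R1 from link(g,b)
round 1: derive path(g,g) via R1 from link(g,g)
round 1: derive path(h,e) via R1 from link(h,e)
round 1: derive path(j,b) via R1 from link(j,b)
round 1: derive path(j,h) via R1 from link(j,h)
round 1: derive path(b,b) via R3 from link(b,g), road(g,b)
round 1: derive path(b,i) via R3 from link(b,g), road(g,i)
round 1: derive path(d,b) via R3 from link(d,g), road(g,b)
round 1: derive path(d,i) via R3 from link(d,g), road(g,i)
round 1: derive path(e,h) via R3 from link(e,b), road(b,h)
round 1: derive path(g,h) via R3 from link(g,b), road(b,h)
round 1: derive path(g,i) via R3 from link(g,g), road(g,i)
round 1: derive path(h,d) via R3 from link(h,e), road(e,d)
round 1: derive path(h,i) via R3 from link(h,e), road(e,i)
round 1: derive path(h,j) via R3 from link(h,e), road(e,j)
round 2: derive path(b,h) via R2 from path(b,g), path(g,h)
round 2: derive path(d,h) via R2 from path(d,g), path(g,h)
round 2: derive path(e,d) via R2 from path(e,h), path(h,d)
round 2: derive path(e,e) via R2 from path(e,h), path(h,e)
round 2: derive path(e,g) via R2 from path(e,b), path(b,g)
round 2: derive path(e,i) via R2 from path(e,b), path(b,i)
round 2: derive path(e,j) via R2 from path(e,h), path(h,j)
round 2: derive path(g,d) via R2 from path(g,h), path(h,d)
round 2: derive path(g,e) via R2 from path(g,h), path(h,e)
round 2: derive path(g,j) via R2 from path(g,h), path(h,j)
round 2: derive path(h,b) via R2 from path(h,d), path(d,b)
round 2: derive path(h,g) via R2 from path(h,d), path(d,g)
round 2: derive path(h,h) via R2 from path(h,e), path(e,h)
round 2: derive path(j,d) via R2 from path(j,h), path(h,d)
round 2: derive path(j,e) via R2 from path(j,h), path(h,e)
round 2: derive path(j,g) via R2 from path(j,b), path(b,g)
round 2: derive path(j,i) via R2 from path(j,b), path(b,i)
round 2: derive path(j,j) via R2 from path(j,h), path(h,j)
round 3: derive path(b,d) via R2 from path(b,g), path(g,d)
round 3: derive path(b,e) via R2 from path(b,g), path(g,e)
round 3: derive path(b,j) via R2 from path(b,g), path(g,j)
round 3: derive path(d,d) via R2 from path(d,g), path(g,d)
round 3: derive path(d,e) via R2 from path(d,g), path(g,e)

path(j,e)  [via R2]
  path(j,h)  [via R1]
    link(j,h)  [fact]
  path(h,e)  [via R1]
    link(h,e)  [fact]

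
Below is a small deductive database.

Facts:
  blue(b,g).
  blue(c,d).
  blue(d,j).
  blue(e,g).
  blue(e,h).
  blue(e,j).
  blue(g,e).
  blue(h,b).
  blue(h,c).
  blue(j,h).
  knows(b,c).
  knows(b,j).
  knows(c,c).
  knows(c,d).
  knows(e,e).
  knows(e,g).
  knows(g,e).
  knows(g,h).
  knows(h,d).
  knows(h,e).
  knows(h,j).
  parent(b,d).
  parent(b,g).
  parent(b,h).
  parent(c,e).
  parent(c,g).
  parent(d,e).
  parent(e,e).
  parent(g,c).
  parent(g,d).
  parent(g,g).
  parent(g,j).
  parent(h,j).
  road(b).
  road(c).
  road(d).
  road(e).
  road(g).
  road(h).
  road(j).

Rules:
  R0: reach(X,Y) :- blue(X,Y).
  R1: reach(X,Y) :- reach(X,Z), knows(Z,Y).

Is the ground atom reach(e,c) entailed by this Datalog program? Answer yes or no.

round 1: derive reach(b,g) via R0 from blue(b,g)
round 1: derive reach(c,d) via R0 from blue(c,d)
round 1: derive reach(d,j) via R0 from blue(d,j)
round 1: derive reach(e,g) via R0 from blue(e,g)
round 1: derive reach(e,h) via R0 from blue(e,h)
round 1: derive reach(e,j) via R0 from blue(e,j)
round 1: derive reach(g,e) via R0 from blue(g,e)
round 1: derive reach(h,b) via R0 from blue(h,b)
round 1: derive reach(h,c) via R0 from blue(h,c)
round 1: derive reach(j,h) via R0 from blue(j,h)
round 2: derive reach(b,e) via R1 from reach(b,g), knows(g,e)
round 2: derive reach(b,h) via R1 from reach(b,g), knows(g,h)
round 2: derive reach(e,d) via R1 from reach(e,h), knows(h,d)
round 2: derive reach(e,e) via R1 from reach(e,g), knows(g,e)
round 2: derive reach(g,g) via R1 from reach(g,e), knows(e,g)
round 2: derive reach(h,d) via R1 from reach(h,c), knows(c,d)
round 2: derive reach(h,j) via R1 from reach(h,b), knows(b,j)
round 2: derive reach(j,d) via R1 from reach(j,h), knows(h,d)
round 2: derive reach(j,e) via R1 from reach(j,h), knows(h,e)
round 2: derive reach(j,j) via R1 from reach(j,h), knows(h,j)
round 3: derive reach(b,d) via R1 from reach(b,h), knows(h,d)
round 3: derive reach(b,j) via R1 from reach(b,h), knows(h,j)
round 3: derive reach(g,h) via R1 from reach(g,g), knows(g,h)
round 3: derive reach(j,g) via R1 from reach(j,e), knows(e,g)
round 4: derive reach(g,d) via R1 from reach(g,h), knows(h,d)
round 4: derive reach(g,j) via R1 from reach(g,h), knows(h,j)

no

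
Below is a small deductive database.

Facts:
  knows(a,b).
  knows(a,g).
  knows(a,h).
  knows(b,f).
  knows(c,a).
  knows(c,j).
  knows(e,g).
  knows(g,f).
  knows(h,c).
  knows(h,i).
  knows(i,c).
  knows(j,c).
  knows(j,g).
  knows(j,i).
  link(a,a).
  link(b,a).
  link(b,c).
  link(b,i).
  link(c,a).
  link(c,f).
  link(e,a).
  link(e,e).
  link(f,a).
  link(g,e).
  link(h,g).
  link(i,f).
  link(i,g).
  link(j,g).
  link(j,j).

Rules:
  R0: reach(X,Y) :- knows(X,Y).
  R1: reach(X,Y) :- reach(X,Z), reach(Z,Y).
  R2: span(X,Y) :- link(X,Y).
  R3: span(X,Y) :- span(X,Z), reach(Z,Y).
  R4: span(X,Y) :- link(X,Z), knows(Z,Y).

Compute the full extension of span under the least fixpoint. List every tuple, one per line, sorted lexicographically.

round 1: derive reach(a,b) via R0 from knows(a,b)
round 1: derive reach(a,g) via R0 from knows(a,g)
round 1: derive reach(a,h) via R0 from knows(a,h)
round 1: derive reach(b,f) via R0 from knows(b,f)
round 1: derive reach(c,a) via R0 from knows(c,a)
round 1: derive reach(c,j) via R0 from knows(c,j)
round 1: derive reach(e,g) via R0 from knows(e,g)
round 1: derive reach(g,f) via R0 from knows(g,f)
round 1: derive reach(h,c) via R0 from knows(h,c)
round 1: derive reach(h,i) via R0 from knows(h,i)
round 1: derive reach(i,c) via R0 from knows(i,c)
round 1: derive reach(j,c) via R0 from knows(j,c)
round 1: derive reach(j,g) via R0 from knows(j,g)
round 1: derive reach(j,i) via R0 from knows(j,i)
round 1: derive span(a,a) via R2 from link(a,a)
round 1: derive span(b,a) via R2 from link(b,a)
round 1: derive span(b,c) via R2 from link(b,c)
round 1: derive span(b,i) via R2 from link(b,i)
round 1: derive span(c,a) via R2 from link(c,a)
round 1: derive span(c,f) via R2 from link(c,f)
round 1: derive span(e,a) via R2 from link(e,a)
round 1: derive span(e,e) via R2 from link(e,e)
round 1: derive span(f,a) via R2 from link(f,a)
round 1: derive span(g,e) via R2 from link(g,e)
round 1: derive span(h,g) via R2 from link(h,g)
round 1: derive span(i,f) via R2 from link(i,f)
round 1: derive span(i,g) via R2 from link(i,g)
round 1: derive span(j,g) via R2 from link(j,g)
round 1: derive span(j,j) via R2 from link(j,j)
round 1: derive span(a,b) via R4 from link(a,a), knows(a,b)
round 1: derive span(a,g) via R4 from link(a,a), knows(a,g)
round 1: derive span(a,h) via R4 from link(a,a), knows(a,h)
round 1: derive span(b,b) via R4 from link(b,a), knows(a,b)
round 1: derive span(b,g) via R4 from link(b,a), knows(a,g)
round 1: derive span(b,h) via R4 from link(b,a), knows(a,h)
round 1: derive span(b,j) via R4 from link(b,c), knows(c,j)
round 1: derive span(c,b) via R4 from link(c,a), knows(a,b)
round 1: derive span(c,g) via R4 from link(c,a), knows(a,g)
round 1: derive span(c,h) via R4 from link(c,a), knows(a,h)
round 1: derive span(e,b) via R4 from link(e,a), knows(a,b)
round 1: derive span(e,g) via R4 from link(e,a), knows(a,g)
round 1: derive span(e,h) via R4 from link(e,a), knows(a,h)
round 1: derive span(f,b) via R4 from link(f,a), knows(a,b)
round 1: derive span(f,g) via R4 from link(f,a), knows(a,g)
round 1: derive span(f,h) via R4 from link(f,a), knows(a,h)
round 1: derive span(g,g) via R4 from link(g,e), knows(e,g)
round 1: derive span(h,f) via R4 from link(h,g), knows(g,f)
round 1: derive span(j,c) via R4 from link(j,j), knows(j,c)
round 1: derive span(j,f) via R4 from link(j,g), knows(g,f)
round 1: derive span(j,i) via R4 from link(j,j), knows(j,i)
round 2: derive reach(a,c) via R1 from reach(a,h), reach(h,c)
round 2: derive reach(a,f) via R1 from reach(a,b), reach(b,f)
round 2: derive reach(a,i) via R1 from reach(a,h), reach(h,i)
round 2: derive reach(c,b) via R1 from reach(c,a), reach(a,b)
round 2: derive reach(c,c) via R1 from reach(c,j), reach(j,c)
round 2: derive reach(c,g) via R1 from reach(c,a), reach(a,g)
round 2: derive reach(c,h) via R1 from reach(c,a), reach(a,h)
round 2: derive reach(c,i) via R1 from reach(c,j), reach(j,i)
round 2: derive reach(e,f) via R1 from reach(e,g), reach(g,f)
round 2: derive reach(h,a) via R1 from reach(h,c), reach(c,a)
round 2: derive reach(h,j) via R1 from reach(h,c), reach(c,j)
round 2: derive reach(i,a) via R1 from reach(i,c), reach(c,a)
round 2: derive reach(i,j) via R1 from reach(i,c), reach(c,j)
round 2: derive reach(j,a) via R1 from reach(j,c), reach(c,a)
round 2: derive reach(j,f) via R1 from reach(j,g), reach(g,f)
round 2: derive reach(j,j) via R1 from reach(j,c), reach(c,j)
round 2: derive span(a,c) via R3 from span(a,h), reach(h,c)
round 2: derive span(a,f) via R3 from span(a,b), reach(b,f)
round 2: derive span(a,i) via R3 from span(a,h), reach(h,i)
round 2: derive span(b,f) via R3 from span(b,b), reach(b,f)
round 2: derive span(c,c) via R3 from span(c,h), reach(h,c)
round 2: derive span(c,i) via R3 from span(c,h), reach(h,i)
round 2: derive span(e,c) via R3 from span(e,h), reach(h,c)
round 2: derive span(e,f) via R3 from span(e,b), reach(b,f)
round 2: derive span(e,i) via R3 from span(e,h), reach(h,i)
round 2: derive span(f,c) via R3 from span(f,h), reach(h,c)
round 2: derive span(f,f) via R3 from span(f,b), reach(b,f)
round 2: derive span(f,i) via R3 from span(f,h), reach(h,i)
round 2: derive span(g,f) via R3 from span(g,g), reach(g,f)
round 2: derive span(j,a) via R3 from span(j,c), reach(c,a)
round 3: derive reach(a,a) via R1 from reach(a,c), reach(c,a)
round 3: derive reach(a,j) via R1 from reach(a,c), reach(c,j)
round 3: derive reach(c,f) via R1 from reach(c,a), reach(a,f)
round 3: derive reach(h,b) via R1 from reach(h,a), reach(a,b)
round 3: derive reach(h,f) via R1 from reach(h,a), reach(a,f)
round 3: derive reach(h,g) via R1 from reach(h,a), reach(a,g)
round 3: derive reach(h,h) via R1 from reach(h,a), reach(a,h)
round 3: derive reach(i,b) via R1 from reach(i,a), reach(a,b)
round 3: derive reach(i,f) via R1 from reach(i,a), reach(a,f)
round 3: derive reach(i,g) via R1 from reach(i,a), reach(a,g)
round 3: derive reach(i,h) via R1 from reach(i,a), reach(a,h)
round 3: derive reach(i,i) via R1 from reach(i,a), reach(a,i)
round 3: derive reach(j,b) via R1 from reach(j,a), reach(a,b)
round 3: derive reach(j,h) via R1 from reach(j,a), reach(a,h)
round 3: derive span(a,j) via R3 from span(a,c), reach(c,j)
round 3: derive span(c,j) via R3 from span(c,c), reach(c,j)
round 3: derive span(e,j) via R3 from span(e,c), reach(c,j)
round 3: derive span(f,j) via R3 from span(f,c), reach(c,j)
round 3: derive span(j,b) via R3 from span(j,a), reach(a,b)
round 3: derive span(j,h) via R3 from span(j,a), reach(a,h)

span(a,a)
span(a,b)
span(a,c)
span(a,f)
span(a,g)
span(a,h)
span(a,i)
span(a,j)
span(b,a)
span(b,b)
span(b,c)
span(b,f)
span(b,g)
span(b,h)
span(b,i)
span(b,j)
span(c,a)
span(c,b)
span(c,c)
span(c,f)
span(c,g)
span(c,h)
span(c,i)
span(c,j)
span(e,a)
span(e,b)
span(e,c)
span(e,e)
span(e,f)
span(e,g)
span(e,h)
span(e,i)
span(e,j)
span(f,a)
span(f,b)
span(f,c)
span(f,f)
span(f,g)
span(f,h)
span(f,i)
span(f,j)
span(g,e)
span(g,f)
span(g,g)
span(h,f)
span(h,g)
span(i,f)
span(i,g)
span(j,a)
span(j,b)
span(j,c)
span(j,f)
span(j,g)
span(j,h)
span(j,i)
span(j,j)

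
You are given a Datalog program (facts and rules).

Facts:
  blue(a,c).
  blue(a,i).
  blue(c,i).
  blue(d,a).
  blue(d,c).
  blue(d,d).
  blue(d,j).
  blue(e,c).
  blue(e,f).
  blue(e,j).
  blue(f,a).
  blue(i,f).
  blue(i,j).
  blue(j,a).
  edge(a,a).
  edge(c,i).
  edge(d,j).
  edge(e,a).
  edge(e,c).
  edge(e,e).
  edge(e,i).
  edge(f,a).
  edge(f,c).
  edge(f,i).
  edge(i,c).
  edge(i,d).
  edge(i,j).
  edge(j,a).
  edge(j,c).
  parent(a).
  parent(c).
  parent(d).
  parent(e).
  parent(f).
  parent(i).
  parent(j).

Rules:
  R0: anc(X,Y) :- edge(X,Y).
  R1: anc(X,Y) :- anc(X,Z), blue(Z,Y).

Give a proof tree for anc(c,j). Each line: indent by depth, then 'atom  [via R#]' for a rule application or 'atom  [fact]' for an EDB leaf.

round 1: derive anc(a,a) via R0 from edge(a,a)
round 1: derive anc(c,i) via R0 from edge(c,i)
round 1: derive anc(d,j) via R0 from edge(d,j)
round 1: derive anc(e,a) via R0 from edge(e,a)
round 1: derive anc(e,c) via R0 from edge(e,c)
round 1: derive anc(e,e) via R0 from edge(e,e)
round 1: derive anc(e,i) via R0 from edge(e,i)
round 1: derive anc(f,a) via R0 from edge(f,a)
round 1: derive anc(f,c) via R0 from edge(f,c)
round 1: derive anc(f,i) via R0 from edge(f,i)
round 1: derive anc(i,c) via R0 from edge(i,c)
round 1: derive anc(i,d) via R0 from edge(i,d)
round 1: derive anc(i,j) via R0 from edge(i,j)
round 1: derive anc(j,a) via R0 from edge(j,a)
round 1: derive anc(j,c) via R0 from edge(j,c)
round 2: derive anc(a,c) via R1 from anc(a,a), blue(a,c)
round 2: derive anc(a,i) via R1 from anc(a,a), blue(a,i)
round 2: derive anc(c,f) via R1 from anc(c,i), blue(i,f)
round 2: derive anc(c,j) via R1 from anc(c,i), blue(i,j)
round 2: derive anc(d,a) via R1 from anc(d,j), blue(j,a)
round 2: derive anc(e,f) via R1 from anc(e,e), blue(e,f)
round 2: derive anc(e,j) via R1 from anc(e,e), blue(e,j)
round 2: derive anc(f,f) via R1 from anc(f,i), blue(i,f)
round 2: derive anc(f,j) via R1 from anc(f,i), blue(i,j)
round 2: derive anc(i,a) via R1 from anc(i,d), blue(d,a)
round 2: derive anc(i,i) via R1 from anc(i,c), blue(c,i)
round 2: derive anc(j,i) via R1 from anc(j,a), blue(a,i)
round 3: derive anc(a,f) via R1 from anc(a,i), blue(i,f)
round 3: derive anc(a,j) via R1 from anc(a,i), blue(i,j)
round 3: derive anc(c,a) via R1 from anc(c,f), blue(f,a)
round 3: derive anc(d,c) via R1 from anc(d,a), blue(a,c)
round 3: derive anc(d,i) via R1 from anc(d,a), blue(a,i)
round 3: derive anc(i,f) via R1 from anc(i,i), blue(i,f)
round 3: derive anc(j,f) via R1 from anc(j,i), blue(i,f)
round 3: derive anc(j,j) via R1 from anc(j,i), blue(i,j)
round 4: derive anc(c,c) via R1 from anc(c,a), blue(a,c)
round 4: derive anc(d,f) via R1 from anc(d,i), blue(i,f)

anc(c,j)  [via R1]
  anc(c,i)  [via R0]
    edge(c,i)  [fact]
  blue(i,j)  [fact]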